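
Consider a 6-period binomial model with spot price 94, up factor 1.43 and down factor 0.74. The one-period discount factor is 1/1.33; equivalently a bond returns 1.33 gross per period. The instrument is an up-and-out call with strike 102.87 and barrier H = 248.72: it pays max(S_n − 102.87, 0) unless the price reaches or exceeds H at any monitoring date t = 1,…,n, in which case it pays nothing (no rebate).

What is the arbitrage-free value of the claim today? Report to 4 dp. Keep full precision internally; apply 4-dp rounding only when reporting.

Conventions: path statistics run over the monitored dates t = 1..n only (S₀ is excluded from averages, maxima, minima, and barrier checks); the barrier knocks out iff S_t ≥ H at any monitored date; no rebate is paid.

Risk-neutral up-probability p* = (R−d)/(u−d) = (1.33−0.74)/(1.43−0.74) = 0.8551; the claim prices as the p*-weighted sum of path payoffs discounted by R^6.
Enumerate all 2^6 = 64 price paths (U = up ×1.43, D = down ×0.74); each path with k up-moves has probability p*^k·(1−p*)^(6−k).
DDDDDD: M=69.5600, payoff=0.0000, prob=0.000009
UDDDDD: M=134.4200, payoff=0.0000, prob=0.000055
DUDDDD: M=99.4708, payoff=0.0000, prob=0.000055
UUDDDD: M=192.2206, payoff=0.0000, prob=0.000323
DDUDDD: M=73.6084, payoff=0.0000, prob=0.000055
UDUDDD: M=142.2432, payoff=0.0000, prob=0.000323
DUUDDD: M=142.2432, payoff=0.0000, prob=0.000323
UUUDDD: M=274.8755, payoff=0.0000, prob=0.001903
DDDUDD: M=69.5600, payoff=0.0000, prob=0.000055
UDDUDD: M=134.4200, payoff=0.0000, prob=0.000323
DUDUDD: M=105.2600, payoff=0.0000, prob=0.000323
UUDUDD: M=203.4078, payoff=8.5161, prob=0.001903
DDUUDD: M=105.2600, payoff=0.0000, prob=0.000323
UDUUDD: M=203.4078, payoff=8.5161, prob=0.001903
DUUUDD: M=203.4078, payoff=8.5161, prob=0.001903
UUUUDD: M=393.0719, payoff=0.0000, prob=0.011228
DDDDUD: M=69.5600, payoff=0.0000, prob=0.000055
UDDDUD: M=134.4200, payoff=0.0000, prob=0.000323
DUDDUD: M=99.4708, payoff=0.0000, prob=0.000323
UUDDUD: M=192.2206, payoff=8.5161, prob=0.001903
DDUDUD: M=77.8924, payoff=0.0000, prob=0.000323
UDUDUD: M=150.5218, payoff=8.5161, prob=0.001903
DUUDUD: M=150.5218, payoff=8.5161, prob=0.001903
UUUDUD: M=290.8732, payoff=0.0000, prob=0.011228
DDDUUD: M=77.8924, payoff=0.0000, prob=0.000323
UDDUUD: M=150.5218, payoff=8.5161, prob=0.001903
DUDUUD: M=150.5218, payoff=8.5161, prob=0.001903
UUDUUD: M=290.8732, payoff=0.0000, prob=0.011228
DDUUUD: M=150.5218, payoff=8.5161, prob=0.001903
UDUUUD: M=290.8732, payoff=0.0000, prob=0.011228
DUUUUD: M=290.8732, payoff=0.0000, prob=0.011228
UUUUUD: M=562.0928, payoff=0.0000, prob=0.066247
DDDDDU: M=69.5600, payoff=0.0000, prob=0.000055
UDDDDU: M=134.4200, payoff=0.0000, prob=0.000323
DUDDDU: M=99.4708, payoff=0.0000, prob=0.000323
UUDDDU: M=192.2206, payoff=8.5161, prob=0.001903
DDUDDU: M=73.6084, payoff=0.0000, prob=0.000323
UDUDDU: M=142.2432, payoff=8.5161, prob=0.001903
DUUDDU: M=142.2432, payoff=8.5161, prob=0.001903
UUUDDU: M=274.8755, payoff=0.0000, prob=0.011228
DDDUDU: M=69.5600, payoff=0.0000, prob=0.000323
UDDUDU: M=134.4200, payoff=8.5161, prob=0.001903
DUDUDU: M=111.3861, payoff=8.5161, prob=0.001903
UUDUDU: M=215.2462, payoff=112.3762, prob=0.011228
DDUUDU: M=111.3861, payoff=8.5161, prob=0.001903
UDUUDU: M=215.2462, payoff=112.3762, prob=0.011228
DUUUDU: M=215.2462, payoff=112.3762, prob=0.011228
UUUUDU: M=415.9487, payoff=0.0000, prob=0.066247
DDDDUU: M=69.5600, payoff=0.0000, prob=0.000323
UDDDUU: M=134.4200, payoff=8.5161, prob=0.001903
DUDDUU: M=111.3861, payoff=8.5161, prob=0.001903
UUDDUU: M=215.2462, payoff=112.3762, prob=0.011228
DDUDUU: M=111.3861, payoff=8.5161, prob=0.001903
UDUDUU: M=215.2462, payoff=112.3762, prob=0.011228
DUUDUU: M=215.2462, payoff=112.3762, prob=0.011228
UUUDUU: M=415.9487, payoff=0.0000, prob=0.066247
DDDUUU: M=111.3861, payoff=8.5161, prob=0.001903
UDDUUU: M=215.2462, payoff=112.3762, prob=0.011228
DUDUUU: M=215.2462, payoff=112.3762, prob=0.011228
UUDUUU: M=415.9487, payoff=0.0000, prob=0.066247
DDUUUU: M=215.2462, payoff=112.3762, prob=0.011228
UDUUUU: M=415.9487, payoff=0.0000, prob=0.066247
DUUUUU: M=415.9487, payoff=0.0000, prob=0.066247
UUUUUU: M=803.7927, payoff=0.0000, prob=0.390857
Price = Σ prob·payoff / R^6 = 11.664061 / 5.534901 = 2.1074

price = 2.1074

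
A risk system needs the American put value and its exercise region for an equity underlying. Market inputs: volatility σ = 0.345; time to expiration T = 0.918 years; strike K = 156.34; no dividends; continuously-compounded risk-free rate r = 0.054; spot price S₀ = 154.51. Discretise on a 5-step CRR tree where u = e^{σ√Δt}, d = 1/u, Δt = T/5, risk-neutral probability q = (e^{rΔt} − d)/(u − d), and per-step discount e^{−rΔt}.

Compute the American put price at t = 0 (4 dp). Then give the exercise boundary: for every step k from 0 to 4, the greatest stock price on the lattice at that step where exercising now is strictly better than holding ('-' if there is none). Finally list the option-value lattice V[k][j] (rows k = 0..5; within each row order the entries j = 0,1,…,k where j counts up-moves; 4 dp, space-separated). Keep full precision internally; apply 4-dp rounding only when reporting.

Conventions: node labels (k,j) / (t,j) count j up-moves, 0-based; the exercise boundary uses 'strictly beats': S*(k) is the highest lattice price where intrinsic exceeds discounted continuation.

price = 18.7738
boundary = - - - 99.1641 114.9622
tree:
18.7738
28.4627 9.3323
41.4140 15.9097 2.8543
57.1759 26.2727 5.7276 0.0000
70.8030 41.3778 11.4933 0.0000 0.0000
82.5575 57.1759 23.0628 0.0000 0.0000 0.0000

params: Δt=0.18360 u=1.15931 d=0.86258 q=0.49669 e^(-rΔt)=0.99013
t_5 payoffs: 82.5575 57.1759 23.0628 0.0000 0.0000 0.0000
t_4: node(4,0) S=85.5370 payoff=70.8030 vs cont=69.2607 → 70.8030 [stop]  node(4,1) S=114.9622 payoff=41.3778 vs cont=39.8354 → 41.3778 [stop]  node(4,2) S=154.5100 payoff=1.8300 vs cont=11.4933 → 11.4933 [wait]  node(4,3) S=207.6625 payoff=0.0000 vs cont=0.0000 → 0.0000 [wait]  node(4,4) S=279.0997 payoff=0.0000 vs cont=0.0000 → 0.0000 [wait]  ⇒ S*(4)=114.9622
t_3: node(3,0) S=99.1641 payoff=57.1759 vs cont=55.6335 → 57.1759 [stop]  node(3,1) S=133.2772 payoff=23.0628 vs cont=26.2727 → 26.2727 [wait]  node(3,2) S=179.1254 payoff=0.0000 vs cont=5.7276 → 5.7276 [wait]  node(3,3) S=240.7458 payoff=0.0000 vs cont=0.0000 → 0.0000 [wait]  ⇒ S*(3)=99.1641
t_2: node(2,0) S=114.9622 payoff=41.3778 vs cont=41.4140 → 41.4140 [wait]  node(2,1) S=154.5100 payoff=1.8300 vs cont=15.9097 → 15.9097 [wait]  node(2,2) S=207.6625 payoff=0.0000 vs cont=2.8543 → 2.8543 [wait]  ⇒ S*(2)=-
t_1: node(1,0) S=133.2772 payoff=23.0628 vs cont=28.4627 → 28.4627 [wait]  node(1,1) S=179.1254 payoff=0.0000 vs cont=9.3323 → 9.3323 [wait]  ⇒ S*(1)=-
t_0: node(0,0) S=154.5100 payoff=1.8300 vs cont=18.7738 → 18.7738 [wait]  ⇒ S*(0)=-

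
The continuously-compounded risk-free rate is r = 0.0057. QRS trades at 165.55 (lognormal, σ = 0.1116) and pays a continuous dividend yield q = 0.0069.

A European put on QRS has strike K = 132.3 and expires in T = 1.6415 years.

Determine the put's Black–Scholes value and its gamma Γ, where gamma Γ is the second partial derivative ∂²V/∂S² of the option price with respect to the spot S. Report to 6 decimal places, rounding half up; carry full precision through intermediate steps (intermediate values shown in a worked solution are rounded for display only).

σ√T = 0.1116·√1.6415 = 0.142983
d₁ = (ln(S/K) + (r−q+σ²/2)T) / (σ√T) = (ln(165.55/132.3) + (0.0057−0.0069+0.1116²/2)·1.6415) / 0.142983 = (0.224201 + 0.008252) / 0.142983 = 1.625741
d₂ = d₁ − σ√T = 1.625741 − 0.142983 = 1.482758
e^{−rT} = 0.990687
e^{−qT} = 0.988738
N(−d₁) = 0.052002,  N(−d₂) = 0.069069
Put price V = K·e^{−rT}·N(−d₂) − S·e^{−qT}·N(−d₁) = 9.052775 − 8.512033 = 0.540741
φ(d₁) = (1/√(2π))·e^{−d₁²/2} = 0.106410
Γ = e^{−qT}·φ(d₁) / (S·σ·√T) = 0.004445

price = 0.540741
Γ = 0.004445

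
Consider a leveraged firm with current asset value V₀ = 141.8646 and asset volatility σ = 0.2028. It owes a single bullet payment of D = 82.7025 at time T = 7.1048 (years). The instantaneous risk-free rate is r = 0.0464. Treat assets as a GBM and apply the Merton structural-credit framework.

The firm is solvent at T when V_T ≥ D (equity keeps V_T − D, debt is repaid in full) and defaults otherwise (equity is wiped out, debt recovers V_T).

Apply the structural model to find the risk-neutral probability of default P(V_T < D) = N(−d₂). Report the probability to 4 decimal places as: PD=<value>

With assets at 141.8646 and a single debt payment of 82.7025 at 7.1048 years:
d₁ = [ln(V₀/D) + (r + σ²/2)T] / (σ√T)
   = [ln(141.8646/82.7025) + (0.0464 + 0.5·0.2028²)·7.1048] / (0.2028·√7.1048)
   = [0.539623 + 0.475765] / 0.540560 = 1.878401
d₂ = d₁ − σ√T = 1.878401 − 0.540560 = 1.337841
risk-neutral PD = N(−d₂) = N(-1.337841) = 0.090474

PD=0.0905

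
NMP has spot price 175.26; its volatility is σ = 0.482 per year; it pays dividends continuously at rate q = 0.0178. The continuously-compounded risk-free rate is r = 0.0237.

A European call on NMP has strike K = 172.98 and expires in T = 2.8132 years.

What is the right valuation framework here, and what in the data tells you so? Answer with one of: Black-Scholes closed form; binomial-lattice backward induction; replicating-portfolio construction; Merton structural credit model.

Key observation: a European claim on NMP (strike 172.98) — a lognormal (GBM) underlying with constant rate and volatility — has an exact closed-form value; no lattice or capital structure is involved.

framework: Black-Scholes closed form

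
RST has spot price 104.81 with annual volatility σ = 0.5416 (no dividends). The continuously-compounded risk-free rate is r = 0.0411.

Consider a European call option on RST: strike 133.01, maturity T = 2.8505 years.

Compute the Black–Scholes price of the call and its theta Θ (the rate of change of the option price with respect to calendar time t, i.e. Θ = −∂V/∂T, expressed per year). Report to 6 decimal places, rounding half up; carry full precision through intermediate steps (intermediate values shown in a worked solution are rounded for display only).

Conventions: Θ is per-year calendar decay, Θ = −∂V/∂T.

price = 32.894231
Θ = -7.712420

σ√T = 0.5416·√2.8505 = 0.914406
d₁ = (ln(S/K) + (r+σ²/2)T) / (σ√T) = (ln(104.81/133.01) + (0.0411+0.5416²/2)·2.8505) / 0.914406 = (-0.238275 + 0.535225) / 0.914406 = 0.324746
d₂ = d₁ − σ√T = 0.324746 − 0.914406 = -0.589660
e^{−rT} = 0.889447
N(d₁) = 0.627313,  N(d₂) = 0.277709
Call price V = S·N(d₁) − K·e^{−rT}·N(d₂) = 65.748713 − 32.854482 = 32.894231
φ(d₁) = (1/√(2π))·e^{−d₁²/2} = 0.378451
Θ = −S·φ(d₁)·σ/(2√T) − r·K·e^{−rT}·N(d₂) = −6.362101 − 1.350319 = -7.712420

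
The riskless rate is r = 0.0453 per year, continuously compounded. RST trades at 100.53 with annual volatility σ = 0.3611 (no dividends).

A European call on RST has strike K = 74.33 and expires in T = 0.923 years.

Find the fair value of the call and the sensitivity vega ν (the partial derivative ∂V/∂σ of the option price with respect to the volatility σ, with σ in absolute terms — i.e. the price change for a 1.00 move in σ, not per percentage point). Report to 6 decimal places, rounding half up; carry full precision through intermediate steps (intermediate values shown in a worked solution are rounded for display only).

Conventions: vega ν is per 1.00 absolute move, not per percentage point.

σ√T = 0.3611·√0.923 = 0.346919
d₁ = (ln(S/K) + (r+σ²/2)T) / (σ√T) = (ln(100.53/74.33) + (0.0453+0.3611²/2)·0.923) / 0.346919 = (0.301942 + 0.101988) / 0.346919 = 1.164334
d₂ = d₁ − σ√T = 1.164334 − 0.346919 = 0.817415
e^{−rT} = 0.959050
N(d₁) = 0.877856,  N(d₂) = 0.793154
Call price V = S·N(d₁) − K·e^{−rT}·N(d₂) = 88.250835 − 56.540960 = 31.709875
φ(d₁) = (1/√(2π))·e^{−d₁²/2} = 0.202549
ν = S·φ(d₁)·√T = 19.562559

price = 31.709875
ν = 19.562559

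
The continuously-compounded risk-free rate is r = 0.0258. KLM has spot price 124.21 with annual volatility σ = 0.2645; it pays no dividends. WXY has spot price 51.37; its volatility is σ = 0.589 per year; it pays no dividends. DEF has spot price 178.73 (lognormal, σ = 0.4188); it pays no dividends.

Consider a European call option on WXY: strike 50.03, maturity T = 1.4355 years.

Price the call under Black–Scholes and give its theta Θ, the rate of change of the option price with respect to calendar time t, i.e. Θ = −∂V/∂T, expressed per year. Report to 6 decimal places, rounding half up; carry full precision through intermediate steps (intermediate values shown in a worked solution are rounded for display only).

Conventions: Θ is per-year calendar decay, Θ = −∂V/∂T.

σ√T = 0.589·√1.4355 = 0.705695
d₁ = (ln(S/K) + (r+σ²/2)T) / (σ√T) = (ln(51.37/50.03) + (0.0258+0.589²/2)·1.4355) / 0.705695 = (0.026432 + 0.286038) / 0.705695 = 0.442783
d₂ = d₁ − σ√T = 0.442783 − 0.705695 = -0.262911
e^{−rT} = 0.963642
N(d₁) = 0.671039,  N(d₂) = 0.396309
Call price V = S·N(d₁) − K·e^{−rT}·N(d₂) = 34.471264 − 19.106471 = 15.364793
φ(d₁) = (1/√(2π))·e^{−d₁²/2} = 0.361690
Θ = −S·φ(d₁)·σ/(2√T) − r·K·e^{−rT}·N(d₂) = −4.566990 − 0.492947 = -5.059937

price = 15.364793
Θ = -5.059937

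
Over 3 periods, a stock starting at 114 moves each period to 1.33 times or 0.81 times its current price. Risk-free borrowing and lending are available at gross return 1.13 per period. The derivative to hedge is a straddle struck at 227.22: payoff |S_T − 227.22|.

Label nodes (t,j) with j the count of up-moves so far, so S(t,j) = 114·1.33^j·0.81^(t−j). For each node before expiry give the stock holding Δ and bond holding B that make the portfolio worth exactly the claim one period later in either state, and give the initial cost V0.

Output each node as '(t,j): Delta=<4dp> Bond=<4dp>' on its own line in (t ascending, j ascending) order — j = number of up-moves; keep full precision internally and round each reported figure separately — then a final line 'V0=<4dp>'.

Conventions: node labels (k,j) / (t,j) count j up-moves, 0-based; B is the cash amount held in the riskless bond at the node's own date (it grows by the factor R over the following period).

(0,0): Delta=-0.5900 Bond=123.9669
(1,0): Delta=-1.0000 Bond=177.9466
(1,1): Delta=-0.4339 Bond=116.4176
(2,0): Delta=-1.0000 Bond=201.0796
(2,1): Delta=-1.0000 Bond=201.0796
(2,2): Delta=-0.2184 Bond=88.0970
V0=56.7126

Arbitrage-free pricing uses the up-move probability p* = (R−d)/(u−d) = 0.6154, discounting each step at R = 1.13.
Expiry values: V(3,0)=166.6357, V(3,1)=127.7421, V(3,2)=63.8798, V(3,3)=40.9806
  t=2,j=0: stock 74.7954 → up 99.4779 (V=127.7421), down 60.5843 (V=166.6357). Price 126.2842; hedge Δ=-1.0000, bond B=201.0796.
  t=2,j=1: stock 122.8122 → up 163.3402 (V=63.8798), down 99.4779 (V=127.7421). Price 78.2674; hedge Δ=-1.0000, bond B=201.0796.
  t=2,j=2: stock 201.6546 → up 268.2006 (V=40.9806), down 163.3402 (V=63.8798). Price 44.0602; hedge Δ=-0.2184, bond B=88.0970.
  t=1,j=0: stock 92.3400 → up 122.8122 (V=78.2674), down 74.7954 (V=126.2842). Price 85.6066; hedge Δ=-1.0000, bond B=177.9466.
  t=1,j=1: stock 151.6200 → up 201.6546 (V=44.0602), down 122.8122 (V=78.2674). Price 50.6343; hedge Δ=-0.4339, bond B=116.4176.
  t=0,j=0: stock 114.0000 → up 151.6200 (V=50.6343), down 92.3400 (V=85.6066). Price 56.7126; hedge Δ=-0.5900, bond B=123.9669.
Sanity check at the root: Δ(0,0)·S0 + B(0,0) reproduces V0 = 56.7126.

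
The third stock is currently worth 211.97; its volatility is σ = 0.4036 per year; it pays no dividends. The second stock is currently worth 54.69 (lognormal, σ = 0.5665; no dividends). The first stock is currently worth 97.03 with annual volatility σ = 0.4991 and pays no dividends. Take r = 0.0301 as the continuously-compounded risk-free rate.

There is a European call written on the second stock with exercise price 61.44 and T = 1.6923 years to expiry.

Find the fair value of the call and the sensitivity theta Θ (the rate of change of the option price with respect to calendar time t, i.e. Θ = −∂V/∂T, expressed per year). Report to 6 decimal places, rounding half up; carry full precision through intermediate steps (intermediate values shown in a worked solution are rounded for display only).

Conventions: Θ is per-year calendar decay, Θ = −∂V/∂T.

price = 14.465815
Θ = -5.137370

σ√T = 0.5665·√1.6923 = 0.736951
d₁ = (ln(S/K) + (r+σ²/2)T) / (σ√T) = (ln(54.69/61.44) + (0.0301+0.5665²/2)·1.6923) / 0.736951 = (-0.116380 + 0.322487) / 0.736951 = 0.279674
d₂ = d₁ − σ√T = 0.279674 − 0.736951 = -0.457276
e^{−rT} = 0.950337
N(d₁) = 0.610136,  N(d₂) = 0.323736
Call price V = S·N(d₁) − K·e^{−rT}·N(d₂) = 33.368358 − 18.902543 = 14.465815
φ(d₁) = (1/√(2π))·e^{−d₁²/2} = 0.383641
Θ = −S·φ(d₁)·σ/(2√T) − r·K·e^{−rT}·N(d₂) = −4.568403 − 0.568967 = -5.137370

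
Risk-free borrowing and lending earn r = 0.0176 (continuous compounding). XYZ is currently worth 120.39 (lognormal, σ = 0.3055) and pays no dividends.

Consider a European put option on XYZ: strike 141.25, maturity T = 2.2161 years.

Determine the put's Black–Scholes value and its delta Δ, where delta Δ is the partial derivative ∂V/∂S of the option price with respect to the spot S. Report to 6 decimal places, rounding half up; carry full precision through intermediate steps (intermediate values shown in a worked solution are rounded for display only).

price = 31.567631
Δ = -0.515240

σ√T = 0.3055·√2.2161 = 0.454785
d₁ = (ln(S/K) + (r+σ²/2)T) / (σ√T) = (ln(120.39/141.25) + (0.0176+0.3055²/2)·2.2161) / 0.454785 = (-0.159795 + 0.142418) / 0.454785 = -0.038209
d₂ = d₁ − σ√T = -0.038209 − 0.454785 = -0.492994
e^{−rT} = 0.961747
N(−d₁) = 0.515240,  N(−d₂) = 0.688992
Put price V = K·e^{−rT}·N(−d₂) − S·N(−d₁) = 93.597320 − 62.029689 = 31.567631
Δ = −N(−d₁) = -0.515240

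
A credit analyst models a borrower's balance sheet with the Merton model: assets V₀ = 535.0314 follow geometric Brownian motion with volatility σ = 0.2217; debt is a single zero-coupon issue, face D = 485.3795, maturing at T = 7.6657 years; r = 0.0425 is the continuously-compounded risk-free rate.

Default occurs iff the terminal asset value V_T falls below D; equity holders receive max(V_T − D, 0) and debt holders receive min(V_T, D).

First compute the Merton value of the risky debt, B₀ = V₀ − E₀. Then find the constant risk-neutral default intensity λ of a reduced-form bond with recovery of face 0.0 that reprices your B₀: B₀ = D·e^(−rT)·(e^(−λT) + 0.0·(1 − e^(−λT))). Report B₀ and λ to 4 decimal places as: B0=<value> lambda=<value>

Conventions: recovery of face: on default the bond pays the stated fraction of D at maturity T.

B0=312.7709 lambda=0.0148

Apply the equity-as-call identities (strike 485.3795, horizon 7.6657 years):
d₁ = [ln(V₀/D) + (r + σ²/2)T] / (σ√T)
   = [ln(535.0314/485.3795) + (0.0425 + 0.5·0.2217²)·7.6657] / (0.2217·√7.6657)
   = [0.097394 + 0.514180] / 0.613821 = 0.996341
d₂ = d₁ − σ√T = 0.996341 − 0.613821 = 0.382520
N(d₁) = 0.840458,  N(d₂) = 0.648962,  e^(−rT) = 0.721955
E₀ = V₀·N(d₁) − D·e^(−rT)·N(d₂)
   = 535.0314·0.840458 − 485.3795·0.721955·0.648962 = 222.260497
B₀ = V₀ − E₀ = 535.0314 − 222.260497 = 312.770903
e^(−λT) = (B₀·e^(rT)/D − 0)/(1 − 0) = (312.7709·1.385128/485.3795 − 0)/1 = 0.89255438
λ = −ln(0.89255438)/7.6657 = 0.014828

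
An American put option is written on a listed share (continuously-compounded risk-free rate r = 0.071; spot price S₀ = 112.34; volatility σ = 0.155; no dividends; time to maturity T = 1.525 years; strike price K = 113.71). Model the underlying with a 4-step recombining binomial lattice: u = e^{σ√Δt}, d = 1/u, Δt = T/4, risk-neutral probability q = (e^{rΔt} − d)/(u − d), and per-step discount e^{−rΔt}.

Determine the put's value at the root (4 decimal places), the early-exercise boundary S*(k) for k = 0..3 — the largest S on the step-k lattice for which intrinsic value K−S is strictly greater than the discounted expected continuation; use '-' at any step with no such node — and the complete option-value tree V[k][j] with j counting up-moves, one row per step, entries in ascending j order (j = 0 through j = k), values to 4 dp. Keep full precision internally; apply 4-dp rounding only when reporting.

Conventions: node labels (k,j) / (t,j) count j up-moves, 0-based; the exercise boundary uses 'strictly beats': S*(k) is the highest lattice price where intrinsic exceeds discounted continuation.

price = 5.4065
boundary = - 102.0869 92.7696 102.0869
tree:
5.4065
11.6231 1.8233
20.9404 4.6136 0.1882
29.4073 11.6231 0.5077 0.0000
37.1015 20.9404 1.3700 0.0000 0.0000

Δt=0.38125, u=1.10043, d=0.90873, q=0.61922, disc=e^(-rΔt)=0.97329
k=4 terminal: V=max(K-S,0) → 37.1015 20.9404 1.3700 0.0000 0.0000
k=3: j=0 S=84.3027 intr=29.4073 cont=26.3706 V=29.4073[EX]; j=1 S=102.0869 intr=11.6231 cont=8.5864 V=11.6231[EX]; j=2 S=123.6229 intr=0.0000 cont=0.5077 V=0.5077[hold]; j=3 S=149.7019 intr=0.0000 cont=0.0000 V=0.0000[hold]  S*(3)=102.0869
k=2: j=0 S=92.7696 intr=20.9404 cont=17.9037 V=20.9404[EX]; j=1 S=112.3400 intr=1.3700 cont=4.6136 V=4.6136[hold]; j=2 S=136.0389 intr=0.0000 cont=0.1882 V=0.1882[hold]  S*(2)=92.7696
k=1: j=0 S=102.0869 intr=11.6231 cont=10.5413 V=11.6231[EX]; j=1 S=123.6229 intr=0.0000 cont=1.8233 V=1.8233[hold]  S*(1)=102.0869
k=0: j=0 S=112.3400 intr=1.3700 cont=5.4065 V=5.4065[hold]  S*(0)=-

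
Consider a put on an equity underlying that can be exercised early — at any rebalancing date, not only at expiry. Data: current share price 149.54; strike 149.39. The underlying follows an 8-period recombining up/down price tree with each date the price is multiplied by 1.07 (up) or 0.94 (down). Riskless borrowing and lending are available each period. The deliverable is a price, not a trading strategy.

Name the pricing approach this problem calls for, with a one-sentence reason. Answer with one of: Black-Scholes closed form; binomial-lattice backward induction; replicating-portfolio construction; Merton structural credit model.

Key observation: an American put (K = 149.39, S₀ = 149.54) on a 8-date tree has no closed form — the optimal stopping decision is embedded and must be resolved recursively from expiry.

framework: binomial-lattice backward induction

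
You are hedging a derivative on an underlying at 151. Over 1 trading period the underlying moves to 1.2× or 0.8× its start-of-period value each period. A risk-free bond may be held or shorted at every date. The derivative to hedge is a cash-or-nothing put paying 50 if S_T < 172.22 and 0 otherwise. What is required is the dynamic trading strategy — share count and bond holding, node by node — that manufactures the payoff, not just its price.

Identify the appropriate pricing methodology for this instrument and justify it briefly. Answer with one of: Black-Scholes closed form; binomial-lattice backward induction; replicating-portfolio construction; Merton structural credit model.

Key observation: what is demanded is not a single number but the (Δ, B) position at each node of the 1.2/0.8 tree starting at 151; constructing those positions is the replicating-portfolio method.

framework: replicating-portfolio construction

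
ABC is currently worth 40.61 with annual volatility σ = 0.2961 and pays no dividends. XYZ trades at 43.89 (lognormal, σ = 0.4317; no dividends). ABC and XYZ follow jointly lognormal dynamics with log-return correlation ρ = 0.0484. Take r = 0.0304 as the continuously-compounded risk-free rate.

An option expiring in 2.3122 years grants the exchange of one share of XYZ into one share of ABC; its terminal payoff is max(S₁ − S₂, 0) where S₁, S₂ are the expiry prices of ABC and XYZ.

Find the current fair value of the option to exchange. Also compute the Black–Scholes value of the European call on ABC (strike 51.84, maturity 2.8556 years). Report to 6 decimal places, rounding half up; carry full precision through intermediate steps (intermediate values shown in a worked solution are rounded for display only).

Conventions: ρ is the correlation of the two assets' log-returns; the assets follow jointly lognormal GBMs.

exchange price = 11.208001
price(ABC call K=51.84) = 5.663371

σ_eff = √(σ₁² + σ₂² − 2ρσ₁σ₂) = √(0.2961² + 0.4317² − 2·0.0484·0.2961·0.4317) = 0.511533
d₁ = (ln(S₁/S₂) + (q₂ − q₁ + σ_eff²/2)T) / (σ_eff√T) = (ln(40.61/43.89) + (0.0 − 0.0 + 0.130833)·2.3122) / 0.777834 = 0.289060
d₂ = d₁ − σ_eff√T = 0.289060 − 0.777834 = -0.488774
N(d₁) = 0.613732,  N(d₂) = 0.312501
V = S₁·e^{−q₁T}·N(d₁) − S₂·e^{−q₂T}·N(d₂) = 24.923665 − 13.715664 = 11.208001
[vanilla: ABC call K=51.84]
σ√T = 0.2961·√2.8556 = 0.500365
d₁ = (ln(S/K) + (r+σ²/2)T) / (σ√T) = (ln(40.61/51.84) + (0.0304+0.2961²/2)·2.8556) / 0.500365 = (-0.244148 + 0.211993) / 0.500365 = -0.064263
d₂ = d₁ − σ√T = -0.064263 − 0.500365 = -0.564628
e^{−rT} = 0.916851
N(d₁) = 0.474381,  N(d₂) = 0.286163
price = S·N(d₁) − K·e^{−rT}·N(d₂) = 19.264594 − 13.601223 = 5.663371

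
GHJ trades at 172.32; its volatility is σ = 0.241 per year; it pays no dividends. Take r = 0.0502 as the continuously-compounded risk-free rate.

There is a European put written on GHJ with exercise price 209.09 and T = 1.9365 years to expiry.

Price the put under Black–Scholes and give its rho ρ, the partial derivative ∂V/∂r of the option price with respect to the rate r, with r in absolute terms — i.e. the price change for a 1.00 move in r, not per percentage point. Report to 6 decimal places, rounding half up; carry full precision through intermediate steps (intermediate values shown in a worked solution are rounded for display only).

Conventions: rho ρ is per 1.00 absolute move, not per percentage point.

σ√T = 0.241·√1.9365 = 0.335371
d₁ = (ln(S/K) + (r+σ²/2)T) / (σ√T) = (ln(172.32/209.09) + (0.0502+0.241²/2)·1.9365) / 0.335371 = (-0.193412 + 0.153449) / 0.335371 = -0.119159
d₂ = d₁ − σ√T = -0.119159 − 0.335371 = -0.454530
e^{−rT} = 0.907363
N(−d₁) = 0.547425,  N(−d₂) = 0.675276
Put price V = K·e^{−rT}·N(−d₂) − S·N(−d₁) = 128.113809 − 94.332296 = 33.781513
ρ = −K·T·e^{−rT}·N(−d₂) = -248.092392

price = 33.781513
ρ = -248.092392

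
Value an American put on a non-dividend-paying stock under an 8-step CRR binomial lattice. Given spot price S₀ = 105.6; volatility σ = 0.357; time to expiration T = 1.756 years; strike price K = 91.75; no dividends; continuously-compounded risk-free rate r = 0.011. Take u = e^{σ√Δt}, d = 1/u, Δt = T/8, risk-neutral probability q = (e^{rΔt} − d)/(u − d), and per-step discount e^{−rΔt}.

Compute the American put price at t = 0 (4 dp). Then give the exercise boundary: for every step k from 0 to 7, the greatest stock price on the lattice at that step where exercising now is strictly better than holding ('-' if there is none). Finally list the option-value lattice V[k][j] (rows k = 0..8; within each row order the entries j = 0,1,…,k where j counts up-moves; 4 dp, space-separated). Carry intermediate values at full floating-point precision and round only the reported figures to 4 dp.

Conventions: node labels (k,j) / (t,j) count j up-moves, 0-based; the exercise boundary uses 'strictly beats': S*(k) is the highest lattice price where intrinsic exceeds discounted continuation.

price = 12.0743
boundary = - - - - - 45.7582 54.0889 63.9362
tree:
12.0743
16.8413 6.6629
22.8391 10.0412 2.8180
29.9801 14.7575 4.6775 0.6973
37.9112 21.0281 7.6332 1.3076 0.0000
45.9918 28.8288 12.1795 2.4522 0.0000 0.0000
53.0394 37.6611 18.8360 4.5988 0.0000 0.0000 0.0000
59.0015 45.9918 27.8138 8.6244 0.0000 0.0000 0.0000 0.0000
64.0454 53.0394 37.6611 16.1736 0.0000 0.0000 0.0000 0.0000 0.0000

Δt=0.21950  u=1.18206  d=0.84598  q=0.46548  discount=0.99759
step 8 (expiry): payoffs max(K−S,0) = 64.0454 53.0394 37.6611 16.1736 0.0000 0.0000 0.0000 0.0000 0.0000
step 7: (k=7,j=0): S=32.7485, K−S=59.0015, hold=58.7803 ⇒ V=59.0015 exercise | (k=7,j=1): S=45.7582, K−S=45.9918, hold=45.7705 ⇒ V=45.9918 exercise | (k=7,j=2): S=63.9362, K−S=27.8138, hold=27.5925 ⇒ V=27.8138 exercise | (k=7,j=3): S=89.3357, K−S=2.4143, hold=8.6244 ⇒ V=8.6244 continue | (k=7,j=4): S=124.8254, K−S=0.0000, hold=0.0000 ⇒ V=0.0000 continue | (k=7,j=5): S=174.4138, K−S=0.0000, hold=0.0000 ⇒ V=0.0000 continue | (k=7,j=6): S=243.7019, K−S=0.0000, hold=0.0000 ⇒ V=0.0000 continue | (k=7,j=7): S=340.5155, K−S=0.0000, hold=0.0000 ⇒ V=0.0000 continue  boundary S*=63.9362
step 6: (k=6,j=0): S=38.7106, K−S=53.0394, hold=52.8181 ⇒ V=53.0394 exercise | (k=6,j=1): S=54.0889, K−S=37.6611, hold=37.4399 ⇒ V=37.6611 exercise | (k=6,j=2): S=75.5764, K−S=16.1736, hold=18.8360 ⇒ V=18.8360 continue | (k=6,j=3): S=105.6000, K−S=0.0000, hold=4.5988 ⇒ V=4.5988 continue | (k=6,j=4): S=147.5509, K−S=0.0000, hold=0.0000 ⇒ V=0.0000 continue | (k=6,j=5): S=206.1673, K−S=0.0000, hold=0.0000 ⇒ V=0.0000 continue | (k=6,j=6): S=288.0699, K−S=0.0000, hold=0.0000 ⇒ V=0.0000 continue  boundary S*=54.0889
step 5: (k=5,j=0): S=45.7582, K−S=45.9918, hold=45.7705 ⇒ V=45.9918 exercise | (k=5,j=1): S=63.9362, K−S=27.8138, hold=28.8288 ⇒ V=28.8288 continue | (k=5,j=2): S=89.3357, K−S=2.4143, hold=12.1795 ⇒ V=12.1795 continue | (k=5,j=3): S=124.8254, K−S=0.0000, hold=2.4522 ⇒ V=2.4522 continue | (k=5,j=4): S=174.4138, K−S=0.0000, hold=0.0000 ⇒ V=0.0000 continue | (k=5,j=5): S=243.7019, K−S=0.0000, hold=0.0000 ⇒ V=0.0000 continue  boundary S*=45.7582
step 4: (k=4,j=0): S=54.0889, K−S=37.6611, hold=37.9112 ⇒ V=37.9112 continue | (k=4,j=1): S=75.5764, K−S=16.1736, hold=21.0281 ⇒ V=21.0281 continue | (k=4,j=2): S=105.6000, K−S=0.0000, hold=7.6332 ⇒ V=7.6332 continue | (k=4,j=3): S=147.5509, K−S=0.0000, hold=1.3076 ⇒ V=1.3076 continue | (k=4,j=4): S=206.1673, K−S=0.0000, hold=0.0000 ⇒ V=0.0000 continue  boundary S*=-
step 3: (k=3,j=0): S=63.9362, K−S=27.8138, hold=29.9801 ⇒ V=29.9801 continue | (k=3,j=1): S=89.3357, K−S=2.4143, hold=14.7575 ⇒ V=14.7575 continue | (k=3,j=2): S=124.8254, K−S=0.0000, hold=4.6775 ⇒ V=4.6775 continue | (k=3,j=3): S=174.4138, K−S=0.0000, hold=0.6973 ⇒ V=0.6973 continue  boundary S*=-
step 2: (k=2,j=0): S=75.5764, K−S=16.1736, hold=22.8391 ⇒ V=22.8391 continue | (k=2,j=1): S=105.6000, K−S=0.0000, hold=10.0412 ⇒ V=10.0412 continue | (k=2,j=2): S=147.5509, K−S=0.0000, hold=2.8180 ⇒ V=2.8180 continue  boundary S*=-
step 1: (k=1,j=0): S=89.3357, K−S=2.4143, hold=16.8413 ⇒ V=16.8413 continue | (k=1,j=1): S=124.8254, K−S=0.0000, hold=6.6629 ⇒ V=6.6629 continue  boundary S*=-
step 0: (k=0,j=0): S=105.6000, K−S=0.0000, hold=12.0743 ⇒ V=12.0743 continue  boundary S*=-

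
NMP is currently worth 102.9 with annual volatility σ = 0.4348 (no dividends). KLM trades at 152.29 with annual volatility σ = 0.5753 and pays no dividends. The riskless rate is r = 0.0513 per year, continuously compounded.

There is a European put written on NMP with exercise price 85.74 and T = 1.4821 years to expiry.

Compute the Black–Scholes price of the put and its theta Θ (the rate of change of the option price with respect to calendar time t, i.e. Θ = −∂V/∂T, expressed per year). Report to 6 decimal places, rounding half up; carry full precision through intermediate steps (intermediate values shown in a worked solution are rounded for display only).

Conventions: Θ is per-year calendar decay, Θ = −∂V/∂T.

σ√T = 0.4348·√1.4821 = 0.529332
d₁ = (ln(S/K) + (r+σ²/2)T) / (σ√T) = (ln(102.9/85.74) + (0.0513+0.4348²/2)·1.4821) / 0.529332 = (0.182438 + 0.216128) / 0.529332 = 0.752960
d₂ = d₁ − σ√T = 0.752960 − 0.529332 = 0.223628
e^{−rT} = 0.926787
N(−d₁) = 0.225737,  N(−d₂) = 0.411523
Put price V = K·e^{−rT}·N(−d₂) − S·N(−d₁) = 32.700751 − 23.228321 = 9.472430
φ(d₁) = (1/√(2π))·e^{−d₁²/2} = 0.300468
Θ = −S·φ(d₁)·σ/(2√T) + r·K·e^{−rT}·N(−d₂) = −5.521216 + 1.677549 = -3.843667

price = 9.472430
Θ = -3.843667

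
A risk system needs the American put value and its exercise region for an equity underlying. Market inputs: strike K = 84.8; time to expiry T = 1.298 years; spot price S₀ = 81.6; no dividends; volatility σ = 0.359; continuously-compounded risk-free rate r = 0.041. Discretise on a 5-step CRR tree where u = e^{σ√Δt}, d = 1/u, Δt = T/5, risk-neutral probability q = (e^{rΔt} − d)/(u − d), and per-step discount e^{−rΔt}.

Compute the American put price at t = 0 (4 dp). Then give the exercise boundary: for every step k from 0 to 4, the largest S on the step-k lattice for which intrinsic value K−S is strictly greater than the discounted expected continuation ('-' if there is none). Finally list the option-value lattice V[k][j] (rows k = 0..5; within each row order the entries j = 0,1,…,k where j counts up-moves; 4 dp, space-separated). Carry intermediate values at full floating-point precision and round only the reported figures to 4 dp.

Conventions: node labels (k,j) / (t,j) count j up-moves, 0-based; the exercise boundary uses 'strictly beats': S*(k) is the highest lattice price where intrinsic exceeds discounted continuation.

price = 13.5378
boundary = - - 56.5996 47.1384 56.5996
tree:
13.5378
19.9478 6.9895
28.2004 11.5729 2.2476
37.6616 18.5286 4.3981 0.0000
45.5413 28.2004 8.6061 0.0000 0.0000
52.1038 37.6616 16.8403 0.0000 0.0000 0.0000

params: Δt=0.25960 u=1.20071 d=0.83284 q=0.48349 e^(-rΔt)=0.98941
t_5 payoffs: 52.1038 37.6616 16.8403 0.0000 0.0000 0.0000
t_4: node(4,0) S=39.2587 payoff=45.5413 vs cont=44.6435 → 45.5413 [stop]  node(4,1) S=56.5996 payoff=28.2004 vs cont=27.3026 → 28.2004 [stop]  node(4,2) S=81.6000 payoff=3.2000 vs cont=8.6061 → 8.6061 [wait]  node(4,3) S=117.6433 payoff=0.0000 vs cont=0.0000 → 0.0000 [wait]  node(4,4) S=169.6072 payoff=0.0000 vs cont=0.0000 → 0.0000 [wait]  ⇒ S*(4)=56.5996
t_3: node(3,0) S=47.1384 payoff=37.6616 vs cont=36.7638 → 37.6616 [stop]  node(3,1) S=67.9597 payoff=16.8403 vs cont=18.5286 → 18.5286 [wait]  node(3,2) S=97.9780 payoff=0.0000 vs cont=4.3981 → 4.3981 [wait]  node(3,3) S=141.2556 payoff=0.0000 vs cont=0.0000 → 0.0000 [wait]  ⇒ S*(3)=47.1384
t_2: node(2,0) S=56.5996 payoff=28.2004 vs cont=28.1103 → 28.2004 [stop]  node(2,1) S=81.6000 payoff=3.2000 vs cont=11.5729 → 11.5729 [wait]  node(2,2) S=117.6433 payoff=0.0000 vs cont=2.2476 → 2.2476 [wait]  ⇒ S*(2)=56.5996
t_1: node(1,0) S=67.9597 payoff=16.8403 vs cont=19.9478 → 19.9478 [wait]  node(1,1) S=97.9780 payoff=0.0000 vs cont=6.9895 → 6.9895 [wait]  ⇒ S*(1)=-
t_0: node(0,0) S=81.6000 payoff=3.2000 vs cont=13.5378 → 13.5378 [wait]  ⇒ S*(0)=-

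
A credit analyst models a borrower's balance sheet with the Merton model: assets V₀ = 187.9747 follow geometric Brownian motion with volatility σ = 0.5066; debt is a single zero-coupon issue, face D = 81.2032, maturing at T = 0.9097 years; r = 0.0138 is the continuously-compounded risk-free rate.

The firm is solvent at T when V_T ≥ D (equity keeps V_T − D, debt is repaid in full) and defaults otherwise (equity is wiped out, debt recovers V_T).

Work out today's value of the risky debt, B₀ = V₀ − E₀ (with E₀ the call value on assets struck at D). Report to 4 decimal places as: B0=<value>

Work the structural quantities from V₀ = 187.9747 against face 81.2032:
d₁ = [ln(V₀/D) + (r + σ²/2)T] / (σ√T)
   = [ln(187.9747/81.2032) + (0.0138 + 0.5·0.5066²)·0.9097] / (0.5066·√0.9097)
   = [0.839353 + 0.129288] / 0.483186 = 2.004696
d₂ = d₁ − σ√T = 2.004696 − 0.483186 = 1.521510
N(d₁) = 0.977502,  N(d₂) = 0.935934,  e^(−rT) = 0.987525
E₀ = V₀·N(d₁) − D·e^(−rT)·N(d₂)
   = 187.9747·0.977502 − 81.2032·0.987525·0.935934 = 108.692987
B₀ = V₀ − E₀ = 187.9747 − 108.692987 = 79.281713

B0=79.2817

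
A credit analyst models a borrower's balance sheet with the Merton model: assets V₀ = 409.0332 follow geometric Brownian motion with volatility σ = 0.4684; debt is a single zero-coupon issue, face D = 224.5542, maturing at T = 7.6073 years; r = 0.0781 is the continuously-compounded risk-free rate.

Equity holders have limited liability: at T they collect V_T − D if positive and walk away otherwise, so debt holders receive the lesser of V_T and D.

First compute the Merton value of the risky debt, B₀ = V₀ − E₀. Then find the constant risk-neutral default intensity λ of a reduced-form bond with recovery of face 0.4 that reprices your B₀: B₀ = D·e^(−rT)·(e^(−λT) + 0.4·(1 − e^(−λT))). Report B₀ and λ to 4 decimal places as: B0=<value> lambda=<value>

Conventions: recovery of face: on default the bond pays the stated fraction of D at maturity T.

With assets at 409.0332 and a single debt payment of 224.5542 at 7.6073 years:
d₁ = [ln(V₀/D) + (r + σ²/2)T] / (σ√T)
   = [ln(409.0332/224.5542) + (0.0781 + 0.5·0.4684²)·7.6073] / (0.4684·√7.6073)
   = [0.599679 + 1.428645] / 1.291910 = 1.570020
d₂ = d₁ − σ√T = 1.570020 − 1.291910 = 0.278111
N(d₁) = 0.941795,  N(d₂) = 0.609536,  e^(−rT) = 0.552043
E₀ = V₀·N(d₁) − D·e^(−rT)·N(d₂)
   = 409.0332·0.941795 − 224.5542·0.552043·0.609536 = 309.665108
B₀ = V₀ − E₀ = 409.0332 − 309.665108 = 99.368092
e^(−λT) = (B₀·e^(rT)/D − 0.4)/(1 − 0.4) = (99.3681·1.811455/224.5542 − 0.4)/0.6 = 0.66931959
λ = −ln(0.66931959)/7.6073 = 0.052777

B0=99.3681 lambda=0.0528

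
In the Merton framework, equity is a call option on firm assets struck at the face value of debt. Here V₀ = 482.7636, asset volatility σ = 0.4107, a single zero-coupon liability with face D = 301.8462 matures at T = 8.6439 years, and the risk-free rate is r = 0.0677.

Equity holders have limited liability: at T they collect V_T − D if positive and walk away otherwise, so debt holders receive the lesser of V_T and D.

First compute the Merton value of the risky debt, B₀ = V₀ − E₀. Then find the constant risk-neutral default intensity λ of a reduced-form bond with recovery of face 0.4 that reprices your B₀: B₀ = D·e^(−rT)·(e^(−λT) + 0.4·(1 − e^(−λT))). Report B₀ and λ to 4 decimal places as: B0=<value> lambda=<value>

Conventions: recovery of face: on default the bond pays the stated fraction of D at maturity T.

With assets at 482.7636 and a single debt payment of 301.8462 at 8.6439 years:
d₁ = [ln(V₀/D) + (r + σ²/2)T] / (σ√T)
   = [ln(482.7636/301.8462) + (0.0677 + 0.5·0.4107²)·8.6439] / (0.4107·√8.6439)
   = [0.469609 + 1.314195] / 1.207479 = 1.477296
d₂ = d₁ − σ√T = 1.477296 − 1.207479 = 0.269817
N(d₁) = 0.930202,  N(d₂) = 0.606350,  e^(−rT) = 0.556999
E₀ = V₀·N(d₁) − D·e^(−rT)·N(d₂)
   = 482.7636·0.930202 − 301.8462·0.556999·0.606350 = 347.123264
B₀ = V₀ − E₀ = 482.7636 − 347.123264 = 135.640336
e^(−λT) = (B₀·e^(rT)/D − 0.4)/(1 − 0.4) = (135.6403·1.795336/301.8462 − 0.4)/0.6 = 0.67794677
λ = −ln(0.67794677)/8.6439 = 0.044967

B0=135.6403 lambda=0.0450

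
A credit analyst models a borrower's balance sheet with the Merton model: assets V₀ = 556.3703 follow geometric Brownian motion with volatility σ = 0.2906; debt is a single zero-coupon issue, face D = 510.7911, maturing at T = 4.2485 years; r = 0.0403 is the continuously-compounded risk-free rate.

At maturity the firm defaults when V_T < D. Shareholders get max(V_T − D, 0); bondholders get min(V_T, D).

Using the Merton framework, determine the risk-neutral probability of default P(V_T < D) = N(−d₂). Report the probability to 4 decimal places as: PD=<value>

Equity is a call on the firm's assets struck at D = 510.7911:
d₁ = [ln(V₀/D) + (r + σ²/2)T] / (σ√T)
   = [ln(556.3703/510.7911) + (0.0403 + 0.5·0.2906²)·4.2485] / (0.2906·√4.2485)
   = [0.085473 + 0.350604] / 0.598982 = 0.728031
d₂ = d₁ − σ√T = 0.728031 − 0.598982 = 0.129050
risk-neutral PD = N(−d₂) = N(-0.129050) = 0.448659

PD=0.4487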